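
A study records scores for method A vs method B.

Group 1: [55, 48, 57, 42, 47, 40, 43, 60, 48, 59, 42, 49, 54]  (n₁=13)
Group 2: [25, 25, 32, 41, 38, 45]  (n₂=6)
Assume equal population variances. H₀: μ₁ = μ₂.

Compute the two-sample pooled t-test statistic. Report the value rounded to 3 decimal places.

test statistic = 4.200

x̄₁=49.538, s₁=6.851, n₁=13
x̄₂=34.333, s₂=8.383, n₂=6
s_p² = [12·6.851² + 5·8.383²]/17 = 53.7979
SE = √(s_p²·(1/13+1/6)) = 3.6200
t = (49.538−34.333)/3.6200 = 4.2003
df = 17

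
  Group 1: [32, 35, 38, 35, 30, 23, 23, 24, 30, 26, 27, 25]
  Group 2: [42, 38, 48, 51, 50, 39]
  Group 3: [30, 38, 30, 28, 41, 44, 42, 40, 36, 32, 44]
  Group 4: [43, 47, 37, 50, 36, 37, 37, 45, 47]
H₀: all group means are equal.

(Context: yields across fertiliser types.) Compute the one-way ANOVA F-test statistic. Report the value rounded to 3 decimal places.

Group means [29.00, 44.67, 36.82, 42.11], grand mean 36.842
SSB = Σnᵢ(x̄ᵢ−x̄)² = 1355.194; SSW = ΣΣ(x−x̄ᵢ)² = 1041.859
MSB = 1355.194/3 = 451.7313; MSW = 1041.859/34 = 30.6429
F = MSB/MSW = 14.7418
df = (3, 34)

test statistic = 14.742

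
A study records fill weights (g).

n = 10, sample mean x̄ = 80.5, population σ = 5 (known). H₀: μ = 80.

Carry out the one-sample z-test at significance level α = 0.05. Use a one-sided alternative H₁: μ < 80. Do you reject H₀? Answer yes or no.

reject H₀: no

SE = σ/√n = 5/√10 = 1.5811
z = (x̄−μ₀)/SE = (80.5−80)/1.5811 = 0.3162
p-value (one-sided, H₁ less) = 0.62409
At α=0.05: p ≥ α → fail to reject H₀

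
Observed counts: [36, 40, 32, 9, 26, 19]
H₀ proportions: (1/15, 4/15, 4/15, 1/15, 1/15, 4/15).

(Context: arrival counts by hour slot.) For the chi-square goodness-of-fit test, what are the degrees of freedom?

degrees of freedom = 5

df = k − 1 = 6 − 1 = 5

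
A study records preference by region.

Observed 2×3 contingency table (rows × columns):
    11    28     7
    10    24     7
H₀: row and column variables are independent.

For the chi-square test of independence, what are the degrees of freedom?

df = (r−1)(c−1) = (2−1)·(3−1) = 2

degrees of freedom = 2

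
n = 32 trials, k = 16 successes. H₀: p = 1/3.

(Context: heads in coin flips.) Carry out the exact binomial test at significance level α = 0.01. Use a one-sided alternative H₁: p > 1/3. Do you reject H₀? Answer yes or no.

Exact binomial: n=32, k=16, p₀=1/3=0.3333
P(X≥16) from Σ C(n,i)·p₀^i·(1−p₀)^(n−i)
p-value (one-sided, H₁ greater) = 0.03765
At α=0.01: p ≥ α → fail to reject H₀

reject H₀: no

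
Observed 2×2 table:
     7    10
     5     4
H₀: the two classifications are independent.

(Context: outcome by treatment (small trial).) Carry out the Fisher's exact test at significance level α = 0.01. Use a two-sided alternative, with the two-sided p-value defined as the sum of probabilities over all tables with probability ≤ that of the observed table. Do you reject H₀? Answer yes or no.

reject H₀: no

Margins: r₁=17, r₂=9, c₁=12, c₂=14, n=26
p_obs = C(17,7)·C(9,5)/C(26,12); sum pmf over tables with pmf ≤ p_obs
p-value (two-sided) = 0.68284
At α=0.01: p ≥ α → fail to reject H₀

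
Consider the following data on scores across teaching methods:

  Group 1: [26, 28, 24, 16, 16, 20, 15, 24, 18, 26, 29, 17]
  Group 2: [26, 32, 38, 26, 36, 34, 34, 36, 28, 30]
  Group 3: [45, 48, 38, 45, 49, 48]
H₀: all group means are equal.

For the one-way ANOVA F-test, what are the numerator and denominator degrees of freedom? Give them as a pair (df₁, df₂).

k = 3 groups, N = 28 total
df = (k−1, N−k) = (3−1, 28−3) = (2, 25)

degrees of freedom = [2, 25]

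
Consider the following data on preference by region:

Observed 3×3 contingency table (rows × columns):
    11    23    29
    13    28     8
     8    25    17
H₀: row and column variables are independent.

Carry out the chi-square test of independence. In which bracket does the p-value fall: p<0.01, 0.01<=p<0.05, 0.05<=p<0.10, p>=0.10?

Row totals [63, 49, 50], col totals [32, 76, 54], n=162
χ² = (11−12.44)²/12.44 + (23−29.56)²/29.56 + (29−21.00)²/21.00 + (13−9.68)²/9.68 + (28−22.99)²/22.99 + (8−16.33)²/16.33 + (8−9.88)²/9.88 + (25−23.46)²/23.46 + (17−16.67)²/16.67 = 11.6182
df = 4
p-value (upper-tail) = 0.02043
→ bracket: 0.01<=p<0.05

p-value bracket: 0.01<=p<0.05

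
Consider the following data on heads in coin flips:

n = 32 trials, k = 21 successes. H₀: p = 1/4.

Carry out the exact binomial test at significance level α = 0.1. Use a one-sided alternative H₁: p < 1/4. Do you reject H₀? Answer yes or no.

Exact binomial: n=32, k=21, p₀=1/4=0.2500
P(X≤21) from Σ C(n,i)·p₀^i·(1−p₀)^(n−i)
p-value (one-sided, H₁ less) = 1.00000
At α=0.1: p ≥ α → fail to reject H₀

reject H₀: no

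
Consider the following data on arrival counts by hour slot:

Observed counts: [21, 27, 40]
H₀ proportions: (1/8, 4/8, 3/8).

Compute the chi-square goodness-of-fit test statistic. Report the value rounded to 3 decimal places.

n = 88; E_i = n·p_i = [11.00, 44.00, 33.00]
χ² = (21−11.00)²/11.00 + (27−44.00)²/44.00 + (40−33.00)²/33.00 = 17.1439
df = 2

test statistic = 17.144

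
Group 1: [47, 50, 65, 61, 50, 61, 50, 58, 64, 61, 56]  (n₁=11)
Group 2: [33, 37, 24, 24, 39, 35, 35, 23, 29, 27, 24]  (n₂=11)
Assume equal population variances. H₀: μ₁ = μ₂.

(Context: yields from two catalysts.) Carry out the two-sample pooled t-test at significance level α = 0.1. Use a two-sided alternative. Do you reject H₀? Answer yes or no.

reject H₀: yes

x̄₁=56.636, s₁=6.392, n₁=11
x̄₂=30.000, s₂=5.967, n₂=11
s_p² = [10·6.392² + 10·5.967²]/20 = 38.2273
SE = √(s_p²·(1/11+1/11)) = 2.6364
t = (56.636−30.000)/2.6364 = 10.1034
df = 20
p-value (two-sided) = 0.00000
At α=0.1: p < α → reject H₀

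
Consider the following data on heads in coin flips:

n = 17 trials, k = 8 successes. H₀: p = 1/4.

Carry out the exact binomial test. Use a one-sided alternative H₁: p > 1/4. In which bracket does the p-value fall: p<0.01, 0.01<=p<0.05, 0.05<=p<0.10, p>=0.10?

Exact binomial: n=17, k=8, p₀=1/4=0.2500
P(X≥8) from Σ C(n,i)·p₀^i·(1−p₀)^(n−i)
p-value (one-sided, H₁ greater) = 0.04024
→ bracket: 0.01<=p<0.05

p-value bracket: 0.01<=p<0.05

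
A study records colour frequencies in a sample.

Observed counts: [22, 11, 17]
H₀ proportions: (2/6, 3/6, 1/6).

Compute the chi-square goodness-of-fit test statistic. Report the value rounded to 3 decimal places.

n = 50; E_i = n·p_i = [16.67, 25.00, 8.33]
χ² = (22−16.67)²/16.67 + (11−25.00)²/25.00 + (17−8.33)²/8.33 = 18.5600
df = 2

test statistic = 18.560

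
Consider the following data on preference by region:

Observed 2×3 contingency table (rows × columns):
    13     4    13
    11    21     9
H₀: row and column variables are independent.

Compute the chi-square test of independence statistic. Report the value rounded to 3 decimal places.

test statistic = 11.014

Row totals [30, 41], col totals [24, 25, 22], n=71
χ² = (13−10.14)²/10.14 + (4−10.56)²/10.56 + (13−9.30)²/9.30 + (11−13.86)²/13.86 + (21−14.44)²/14.44 + (9−12.70)²/12.70 = 11.0141
df = 2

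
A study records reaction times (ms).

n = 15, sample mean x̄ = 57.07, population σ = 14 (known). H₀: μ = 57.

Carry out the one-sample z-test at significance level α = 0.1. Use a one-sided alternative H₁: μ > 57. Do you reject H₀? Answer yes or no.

SE = σ/√n = 14/√15 = 3.6148
z = (x̄−μ₀)/SE = (57.07−57)/3.6148 = 0.0194
p-value (one-sided, H₁ greater) = 0.49227
At α=0.1: p ≥ α → fail to reject H₀

reject H₀: no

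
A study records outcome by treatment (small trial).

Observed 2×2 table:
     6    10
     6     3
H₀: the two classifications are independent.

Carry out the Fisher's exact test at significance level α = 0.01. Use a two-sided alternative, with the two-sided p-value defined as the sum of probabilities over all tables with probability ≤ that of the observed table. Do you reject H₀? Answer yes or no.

Margins: r₁=16, r₂=9, c₁=12, c₂=13, n=25
p_obs = C(16,6)·C(9,6)/C(25,12); sum pmf over tables with pmf ≤ p_obs
p-value (two-sided) = 0.22619
At α=0.01: p ≥ α → fail to reject H₀

reject H₀: no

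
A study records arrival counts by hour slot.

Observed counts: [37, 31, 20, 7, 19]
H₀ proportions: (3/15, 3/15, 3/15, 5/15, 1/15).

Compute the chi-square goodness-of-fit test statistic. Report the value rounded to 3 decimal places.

n = 114; E_i = n·p_i = [22.80, 22.80, 22.80, 38.00, 7.60]
χ² = (37−22.80)²/22.80 + (31−22.80)²/22.80 + (20−22.80)²/22.80 + (7−38.00)²/38.00 + (19−7.60)²/7.60 = 54.5263
df = 4

test statistic = 54.526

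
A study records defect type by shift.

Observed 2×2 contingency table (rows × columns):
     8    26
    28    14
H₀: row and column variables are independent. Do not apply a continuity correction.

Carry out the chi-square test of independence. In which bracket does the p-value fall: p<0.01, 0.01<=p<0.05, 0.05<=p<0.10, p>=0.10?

Row totals [34, 42], col totals [36, 40], n=76
χ² = (8−16.11)²/16.11 + (26−17.89)²/17.89 + (28−19.89)²/19.89 + (14−22.11)²/22.11 = 14.0244
df = 1
p-value (upper-tail) = 0.00018
→ bracket: p<0.01

p-value bracket: p<0.01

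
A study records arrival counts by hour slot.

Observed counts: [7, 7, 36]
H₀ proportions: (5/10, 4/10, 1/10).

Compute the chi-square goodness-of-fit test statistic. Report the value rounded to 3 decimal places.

test statistic = 213.610

n = 50; E_i = n·p_i = [25.00, 20.00, 5.00]
χ² = (7−25.00)²/25.00 + (7−20.00)²/20.00 + (36−5.00)²/5.00 = 213.6100
df = 2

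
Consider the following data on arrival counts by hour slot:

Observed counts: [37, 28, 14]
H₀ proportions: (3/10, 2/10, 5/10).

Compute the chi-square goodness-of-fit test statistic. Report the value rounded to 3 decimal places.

n = 79; E_i = n·p_i = [23.70, 15.80, 39.50]
χ² = (37−23.70)²/23.70 + (28−15.80)²/15.80 + (14−39.50)²/39.50 = 33.3460
df = 2

test statistic = 33.346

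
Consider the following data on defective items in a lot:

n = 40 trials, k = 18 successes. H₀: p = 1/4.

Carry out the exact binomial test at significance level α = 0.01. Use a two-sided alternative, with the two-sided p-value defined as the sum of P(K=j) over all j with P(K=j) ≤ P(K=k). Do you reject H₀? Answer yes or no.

Exact binomial: n=40, k=18, p₀=1/4=0.2500
P(X=j) = C(n,j)·p₀^j·(1−p₀)^(n−j); p = Σ P(X=j) over j with P(X=j) ≤ P(X=18)
p-value (two-sided) = 0.00567
At α=0.01: p < α → reject H₀

reject H₀: yes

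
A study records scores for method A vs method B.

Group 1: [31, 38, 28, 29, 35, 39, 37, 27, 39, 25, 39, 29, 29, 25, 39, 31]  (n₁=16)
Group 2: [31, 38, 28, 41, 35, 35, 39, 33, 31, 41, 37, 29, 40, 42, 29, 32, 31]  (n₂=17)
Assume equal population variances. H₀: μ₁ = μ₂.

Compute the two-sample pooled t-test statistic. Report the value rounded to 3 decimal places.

x̄₁=32.500, s₁=5.354, n₁=16
x̄₂=34.824, s₂=4.720, n₂=17
s_p² = [15·5.354² + 16·4.720²]/31 = 25.3700
SE = √(s_p²·(1/16+1/17)) = 1.7544
t = (32.500−34.824)/1.7544 = -1.3244
df = 31

test statistic = -1.324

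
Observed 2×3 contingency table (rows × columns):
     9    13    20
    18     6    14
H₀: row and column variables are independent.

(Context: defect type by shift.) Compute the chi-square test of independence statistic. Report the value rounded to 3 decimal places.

test statistic = 6.454

Row totals [42, 38], col totals [27, 19, 34], n=80
χ² = (9−14.18)²/14.18 + (13−9.97)²/9.97 + (20−17.85)²/17.85 + (18−12.82)²/12.82 + (6−9.03)²/9.03 + (14−16.15)²/16.15 = 6.4539
df = 2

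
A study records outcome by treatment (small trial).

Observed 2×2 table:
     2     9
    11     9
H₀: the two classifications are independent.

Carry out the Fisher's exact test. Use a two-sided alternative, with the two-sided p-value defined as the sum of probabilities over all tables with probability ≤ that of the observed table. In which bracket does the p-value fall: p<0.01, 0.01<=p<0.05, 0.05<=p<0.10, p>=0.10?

Margins: r₁=11, r₂=20, c₁=13, c₂=18, n=31
p_obs = C(11,2)·C(20,11)/C(31,13); sum pmf over tables with pmf ≤ p_obs
p-value (two-sided) = 0.06564
→ bracket: 0.05<=p<0.10

p-value bracket: 0.05<=p<0.10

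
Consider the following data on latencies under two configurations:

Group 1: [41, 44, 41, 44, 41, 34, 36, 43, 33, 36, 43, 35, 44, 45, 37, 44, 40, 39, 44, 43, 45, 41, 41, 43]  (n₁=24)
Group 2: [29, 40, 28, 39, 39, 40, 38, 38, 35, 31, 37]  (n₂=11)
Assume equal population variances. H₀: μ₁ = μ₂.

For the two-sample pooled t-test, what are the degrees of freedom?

degrees of freedom = 33

df = n₁ + n₂ − 2 = 24 + 11 − 2 = 33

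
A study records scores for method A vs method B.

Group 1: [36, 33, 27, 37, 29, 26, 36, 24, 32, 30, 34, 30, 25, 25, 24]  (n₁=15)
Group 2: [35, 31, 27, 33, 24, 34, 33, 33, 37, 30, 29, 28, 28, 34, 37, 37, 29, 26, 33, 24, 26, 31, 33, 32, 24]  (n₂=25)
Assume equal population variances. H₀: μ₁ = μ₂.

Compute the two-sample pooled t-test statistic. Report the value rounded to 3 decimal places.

x̄₁=29.867, s₁=4.612, n₁=15
x̄₂=30.720, s₂=4.088, n₂=25
s_p² = [14·4.612² + 24·4.088²]/38 = 18.3888
SE = √(s_p²·(1/15+1/25)) = 1.4005
t = (29.867−30.720)/1.4005 = -0.6093
df = 38

test statistic = -0.609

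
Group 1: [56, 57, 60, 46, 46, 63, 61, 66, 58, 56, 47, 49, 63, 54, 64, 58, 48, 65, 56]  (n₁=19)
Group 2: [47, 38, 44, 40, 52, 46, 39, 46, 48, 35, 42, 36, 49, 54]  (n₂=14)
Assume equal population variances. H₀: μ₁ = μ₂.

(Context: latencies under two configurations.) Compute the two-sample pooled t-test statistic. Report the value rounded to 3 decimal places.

test statistic = 5.611

x̄₁=56.474, s₁=6.611, n₁=19
x̄₂=44.000, s₂=5.870, n₂=14
s_p² = [18·6.611² + 13·5.870²]/31 = 39.8302
SE = √(s_p²·(1/19+1/14)) = 2.2229
t = (56.474−44.000)/2.2229 = 5.6114
df = 31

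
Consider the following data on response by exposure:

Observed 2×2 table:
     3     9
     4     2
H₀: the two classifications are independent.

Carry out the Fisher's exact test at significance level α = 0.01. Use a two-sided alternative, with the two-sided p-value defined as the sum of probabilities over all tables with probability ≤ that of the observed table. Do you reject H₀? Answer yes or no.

reject H₀: no

Margins: r₁=12, r₂=6, c₁=7, c₂=11, n=18
p_obs = C(12,3)·C(6,4)/C(18,7); sum pmf over tables with pmf ≤ p_obs
p-value (two-sided) = 0.14140
At α=0.01: p ≥ α → fail to reject H₀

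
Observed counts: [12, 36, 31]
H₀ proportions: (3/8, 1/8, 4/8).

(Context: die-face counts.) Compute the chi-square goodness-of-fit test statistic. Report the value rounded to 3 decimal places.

test statistic = 81.430

n = 79; E_i = n·p_i = [29.62, 9.88, 39.50]
χ² = (12−29.62)²/29.62 + (36−9.88)²/9.88 + (31−39.50)²/39.50 = 81.4304
df = 2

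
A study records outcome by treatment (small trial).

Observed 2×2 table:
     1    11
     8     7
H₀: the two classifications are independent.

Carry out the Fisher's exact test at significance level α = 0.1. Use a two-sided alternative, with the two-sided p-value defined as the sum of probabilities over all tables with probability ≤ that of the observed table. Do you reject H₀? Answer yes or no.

Margins: r₁=12, r₂=15, c₁=9, c₂=18, n=27
p_obs = C(12,1)·C(15,8)/C(27,9); sum pmf over tables with pmf ≤ p_obs
p-value (two-sided) = 0.01918
At α=0.1: p < α → reject H₀

reject H₀: yes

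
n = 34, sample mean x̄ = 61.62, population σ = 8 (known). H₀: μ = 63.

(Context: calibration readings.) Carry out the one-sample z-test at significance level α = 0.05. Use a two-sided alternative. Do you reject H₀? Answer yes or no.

reject H₀: no

SE = σ/√n = 8/√34 = 1.3720
z = (x̄−μ₀)/SE = (61.62−63)/1.3720 = -1.0058
p-value (two-sided) = 0.31449
At α=0.05: p ≥ α → fail to reject H₀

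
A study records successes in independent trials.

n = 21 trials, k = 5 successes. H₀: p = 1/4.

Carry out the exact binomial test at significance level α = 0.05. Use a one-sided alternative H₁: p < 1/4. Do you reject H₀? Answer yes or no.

reject H₀: no

Exact binomial: n=21, k=5, p₀=1/4=0.2500
P(X≤5) from Σ C(n,i)·p₀^i·(1−p₀)^(n−i)
p-value (one-sided, H₁ less) = 0.56659
At α=0.05: p ≥ α → fail to reject H₀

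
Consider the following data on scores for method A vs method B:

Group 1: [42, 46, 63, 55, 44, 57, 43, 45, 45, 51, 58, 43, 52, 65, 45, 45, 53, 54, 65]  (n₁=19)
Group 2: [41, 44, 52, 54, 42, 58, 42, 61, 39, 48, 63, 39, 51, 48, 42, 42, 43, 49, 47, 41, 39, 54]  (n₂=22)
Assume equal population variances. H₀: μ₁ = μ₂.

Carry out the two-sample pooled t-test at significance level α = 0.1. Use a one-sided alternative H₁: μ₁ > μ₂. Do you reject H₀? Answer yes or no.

reject H₀: yes

x̄₁=51.105, s₁=7.738, n₁=19
x̄₂=47.227, s₂=7.257, n₂=22
s_p² = [18·7.738² + 21·7.257²]/39 = 55.9911
SE = √(s_p²·(1/19+1/22)) = 2.3435
t = (51.105−47.227)/2.3435 = 1.6548
df = 39
p-value (one-sided, H₁ greater) = 0.05300
At α=0.1: p < α → reject H₀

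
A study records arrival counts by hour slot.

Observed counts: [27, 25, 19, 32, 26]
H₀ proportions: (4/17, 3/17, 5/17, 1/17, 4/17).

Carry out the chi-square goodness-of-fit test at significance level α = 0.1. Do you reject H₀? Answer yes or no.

n = 129; E_i = n·p_i = [30.35, 22.76, 37.94, 7.59, 30.35]
χ² = (27−30.35)²/30.35 + (25−22.76)²/22.76 + (19−37.94)²/37.94 + (32−7.59)²/7.59 + (26−30.35)²/30.35 = 89.2040
df = 4
p-value (upper-tail) = 0.00000
At α=0.1: p < α → reject H₀

reject H₀: yes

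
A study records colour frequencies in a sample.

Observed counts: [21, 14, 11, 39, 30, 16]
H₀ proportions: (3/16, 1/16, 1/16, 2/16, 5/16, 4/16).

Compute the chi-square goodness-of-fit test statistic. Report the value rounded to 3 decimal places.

n = 131; E_i = n·p_i = [24.56, 8.19, 8.19, 16.38, 40.94, 32.75]
χ² = (21−24.56)²/24.56 + (14−8.19)²/8.19 + (11−8.19)²/8.19 + (39−16.38)²/16.38 + (30−40.94)²/40.94 + (16−32.75)²/32.75 = 48.3588
df = 5

test statistic = 48.359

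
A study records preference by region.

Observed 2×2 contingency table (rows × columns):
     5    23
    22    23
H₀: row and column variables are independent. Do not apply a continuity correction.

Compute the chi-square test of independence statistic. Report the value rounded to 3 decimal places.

Row totals [28, 45], col totals [27, 46], n=73
χ² = (5−10.36)²/10.36 + (23−17.64)²/17.64 + (22−16.64)²/16.64 + (23−28.36)²/28.36 = 7.1316
df = 1

test statistic = 7.132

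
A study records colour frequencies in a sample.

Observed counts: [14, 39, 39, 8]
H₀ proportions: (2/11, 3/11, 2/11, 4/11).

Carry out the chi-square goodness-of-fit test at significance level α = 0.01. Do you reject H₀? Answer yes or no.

n = 100; E_i = n·p_i = [18.18, 27.27, 18.18, 36.36]
χ² = (14−18.18)²/18.18 + (39−27.27)²/27.27 + (39−18.18)²/18.18 + (8−36.36)²/36.36 = 51.9650
df = 3
p-value (upper-tail) = 0.00000
At α=0.01: p < α → reject H₀

reject H₀: yes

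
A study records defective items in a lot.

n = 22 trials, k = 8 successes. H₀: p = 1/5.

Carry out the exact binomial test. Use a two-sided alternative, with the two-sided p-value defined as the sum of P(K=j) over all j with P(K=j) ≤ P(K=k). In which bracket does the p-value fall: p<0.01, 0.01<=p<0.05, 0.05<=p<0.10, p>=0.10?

Exact binomial: n=22, k=8, p₀=1/5=0.2000
P(X=j) = C(n,j)·p₀^j·(1−p₀)^(n−j); p = Σ P(X=j) over j with P(X=j) ≤ P(X=8)
p-value (two-sided) = 0.06352
→ bracket: 0.05<=p<0.10

p-value bracket: 0.05<=p<0.10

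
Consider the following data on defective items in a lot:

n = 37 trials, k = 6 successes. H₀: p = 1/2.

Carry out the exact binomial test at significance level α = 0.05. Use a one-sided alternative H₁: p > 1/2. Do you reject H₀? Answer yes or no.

reject H₀: no

Exact binomial: n=37, k=6, p₀=1/2=0.5000
P(X≥6) from Σ C(n,i)·p₀^i·(1−p₀)^(n−i)
p-value (one-sided, H₁ greater) = 1.00000
At α=0.05: p ≥ α → fail to reject H₀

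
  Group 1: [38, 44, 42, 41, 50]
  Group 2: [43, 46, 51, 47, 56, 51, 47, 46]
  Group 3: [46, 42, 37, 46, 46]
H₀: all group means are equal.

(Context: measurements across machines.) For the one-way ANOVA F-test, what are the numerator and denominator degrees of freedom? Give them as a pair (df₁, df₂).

k = 3 groups, N = 18 total
df = (k−1, N−k) = (3−1, 18−3) = (2, 15)

degrees of freedom = [2, 15]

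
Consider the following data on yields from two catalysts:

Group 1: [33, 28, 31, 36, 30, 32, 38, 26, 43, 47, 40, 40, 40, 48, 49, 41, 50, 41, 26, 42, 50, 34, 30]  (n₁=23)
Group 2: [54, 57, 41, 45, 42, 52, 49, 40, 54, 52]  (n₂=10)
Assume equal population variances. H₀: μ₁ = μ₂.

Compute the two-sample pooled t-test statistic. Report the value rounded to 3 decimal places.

test statistic = -3.823

x̄₁=38.043, s₁=7.708, n₁=23
x̄₂=48.600, s₂=6.150, n₂=10
s_p² = [22·7.708² + 9·6.150²]/31 = 53.1405
SE = √(s_p²·(1/23+1/10)) = 2.7613
t = (38.043−48.600)/2.7613 = -3.8231
df = 31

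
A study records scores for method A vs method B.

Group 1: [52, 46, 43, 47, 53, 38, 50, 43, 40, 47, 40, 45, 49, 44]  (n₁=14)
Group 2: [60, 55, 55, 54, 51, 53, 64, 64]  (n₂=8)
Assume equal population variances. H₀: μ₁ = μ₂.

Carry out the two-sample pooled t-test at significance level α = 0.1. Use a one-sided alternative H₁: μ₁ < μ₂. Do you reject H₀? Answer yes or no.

x̄₁=45.500, s₁=4.536, n₁=14
x̄₂=57.000, s₂=5.014, n₂=8
s_p² = [13·4.536² + 7·5.014²]/20 = 22.1750
SE = √(s_p²·(1/14+1/8)) = 2.0871
t = (45.500−57.000)/2.0871 = -5.5102
df = 20
p-value (one-sided, H₁ less) = 0.00001
At α=0.1: p < α → reject H₀

reject H₀: yes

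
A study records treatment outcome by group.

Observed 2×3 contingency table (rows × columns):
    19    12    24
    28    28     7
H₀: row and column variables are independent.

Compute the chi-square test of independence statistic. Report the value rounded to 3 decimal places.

Row totals [55, 63], col totals [47, 40, 31], n=118
χ² = (19−21.91)²/21.91 + (12−18.64)²/18.64 + (24−14.45)²/14.45 + (28−25.09)²/25.09 + (28−21.36)²/21.36 + (7−16.55)²/16.55 = 16.9817
df = 2

test statistic = 16.982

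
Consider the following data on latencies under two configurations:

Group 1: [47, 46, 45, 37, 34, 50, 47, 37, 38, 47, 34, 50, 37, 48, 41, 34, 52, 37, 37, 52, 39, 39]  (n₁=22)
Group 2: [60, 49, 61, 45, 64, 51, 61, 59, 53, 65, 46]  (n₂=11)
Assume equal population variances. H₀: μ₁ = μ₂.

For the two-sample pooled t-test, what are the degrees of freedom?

df = n₁ + n₂ − 2 = 22 + 11 − 2 = 31

degrees of freedom = 31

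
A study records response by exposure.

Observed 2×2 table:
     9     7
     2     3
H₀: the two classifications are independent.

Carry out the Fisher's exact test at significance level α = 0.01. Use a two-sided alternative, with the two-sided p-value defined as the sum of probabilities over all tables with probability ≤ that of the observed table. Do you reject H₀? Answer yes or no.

Margins: r₁=16, r₂=5, c₁=11, c₂=10, n=21
p_obs = C(16,9)·C(5,2)/C(21,11); sum pmf over tables with pmf ≤ p_obs
p-value (two-sided) = 0.63512
At α=0.01: p ≥ α → fail to reject H₀

reject H₀: no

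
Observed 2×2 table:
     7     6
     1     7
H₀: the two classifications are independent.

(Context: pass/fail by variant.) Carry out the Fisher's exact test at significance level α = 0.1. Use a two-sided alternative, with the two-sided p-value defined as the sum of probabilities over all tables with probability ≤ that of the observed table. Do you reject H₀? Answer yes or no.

reject H₀: yes

Margins: r₁=13, r₂=8, c₁=8, c₂=13, n=21
p_obs = C(13,7)·C(8,1)/C(21,8); sum pmf over tables with pmf ≤ p_obs
p-value (two-sided) = 0.08504
At α=0.1: p < α → reject H₀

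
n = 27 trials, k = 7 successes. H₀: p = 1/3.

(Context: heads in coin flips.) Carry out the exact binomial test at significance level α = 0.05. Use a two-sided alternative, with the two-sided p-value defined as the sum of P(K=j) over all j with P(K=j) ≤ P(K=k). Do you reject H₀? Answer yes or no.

Exact binomial: n=27, k=7, p₀=1/3=0.3333
P(X=j) = C(n,j)·p₀^j·(1−p₀)^(n−j); p = Σ P(X=j) over j with P(X=j) ≤ P(X=7)
p-value (two-sided) = 0.54124
At α=0.05: p ≥ α → fail to reject H₀

reject H₀: no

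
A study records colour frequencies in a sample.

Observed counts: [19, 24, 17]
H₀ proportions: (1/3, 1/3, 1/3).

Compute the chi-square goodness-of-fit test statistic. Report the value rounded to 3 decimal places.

test statistic = 1.300

n = 60; E_i = n·p_i = [20.00, 20.00, 20.00]
χ² = (19−20.00)²/20.00 + (24−20.00)²/20.00 + (17−20.00)²/20.00 = 1.3000
df = 2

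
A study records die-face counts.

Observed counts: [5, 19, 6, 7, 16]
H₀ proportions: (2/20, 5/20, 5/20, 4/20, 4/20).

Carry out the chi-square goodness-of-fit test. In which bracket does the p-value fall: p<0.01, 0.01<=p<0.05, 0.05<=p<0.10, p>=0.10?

p-value bracket: 0.01<=p<0.05

n = 53; E_i = n·p_i = [5.30, 13.25, 13.25, 10.60, 10.60]
χ² = (5−5.30)²/5.30 + (19−13.25)²/13.25 + (6−13.25)²/13.25 + (7−10.60)²/10.60 + (16−10.60)²/10.60 = 10.4528
df = 4
p-value (upper-tail) = 0.03345
→ bracket: 0.01<=p<0.05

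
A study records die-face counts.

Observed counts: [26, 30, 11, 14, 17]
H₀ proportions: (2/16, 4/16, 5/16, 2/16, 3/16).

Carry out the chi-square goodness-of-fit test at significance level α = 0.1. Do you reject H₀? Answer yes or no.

reject H₀: yes

n = 98; E_i = n·p_i = [12.25, 24.50, 30.62, 12.25, 18.38]
χ² = (26−12.25)²/12.25 + (30−24.50)²/24.50 + (11−30.62)²/30.62 + (14−12.25)²/12.25 + (17−18.38)²/18.38 = 29.5973
df = 4
p-value (upper-tail) = 0.00001
At α=0.1: p < α → reject H₀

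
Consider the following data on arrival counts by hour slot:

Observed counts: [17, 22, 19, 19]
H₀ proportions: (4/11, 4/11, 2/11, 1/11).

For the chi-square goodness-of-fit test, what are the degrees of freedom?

degrees of freedom = 3

df = k − 1 = 4 − 1 = 3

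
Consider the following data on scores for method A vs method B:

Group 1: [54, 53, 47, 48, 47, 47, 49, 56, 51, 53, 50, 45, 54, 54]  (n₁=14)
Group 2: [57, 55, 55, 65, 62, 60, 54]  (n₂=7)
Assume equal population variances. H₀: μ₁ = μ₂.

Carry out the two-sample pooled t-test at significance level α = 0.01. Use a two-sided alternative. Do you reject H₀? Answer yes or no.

reject H₀: yes

x̄₁=50.571, s₁=3.458, n₁=14
x̄₂=58.286, s₂=4.152, n₂=7
s_p² = [13·3.458² + 6·4.152²]/19 = 13.6241
SE = √(s_p²·(1/14+1/7)) = 1.7086
t = (50.571−58.286)/1.7086 = -4.5149
df = 19
p-value (two-sided) = 0.00024
At α=0.01: p < α → reject H₀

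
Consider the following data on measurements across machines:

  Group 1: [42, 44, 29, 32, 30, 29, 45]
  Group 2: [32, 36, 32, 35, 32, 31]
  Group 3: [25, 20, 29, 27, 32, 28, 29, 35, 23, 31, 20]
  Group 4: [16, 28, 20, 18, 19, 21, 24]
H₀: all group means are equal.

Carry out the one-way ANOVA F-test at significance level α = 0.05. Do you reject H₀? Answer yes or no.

reject H₀: yes

Group means [35.86, 33.00, 27.18, 20.86], grand mean 28.839
SSB = Σnᵢ(x̄ᵢ−x̄)² = 924.843; SSW = ΣΣ(x−x̄ᵢ)² = 679.351
MSB = 924.843/3 = 308.2810; MSW = 679.351/27 = 25.1611
F = MSB/MSW = 12.2523
df = (3, 27)
p-value (upper-tail) = 0.00003
At α=0.05: p < α → reject H₀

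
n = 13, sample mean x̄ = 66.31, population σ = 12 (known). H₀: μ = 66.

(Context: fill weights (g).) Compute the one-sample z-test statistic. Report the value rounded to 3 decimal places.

test statistic = 0.093

SE = σ/√n = 12/√13 = 3.3282
z = (x̄−μ₀)/SE = (66.31−66)/3.3282 = 0.0931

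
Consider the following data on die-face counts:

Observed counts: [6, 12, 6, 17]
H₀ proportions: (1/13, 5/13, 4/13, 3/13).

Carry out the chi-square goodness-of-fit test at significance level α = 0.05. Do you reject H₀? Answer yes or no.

n = 41; E_i = n·p_i = [3.15, 15.77, 12.62, 9.46]
χ² = (6−3.15)²/3.15 + (12−15.77)²/15.77 + (6−12.62)²/12.62 + (17−9.46)²/9.46 = 12.9447
df = 3
p-value (upper-tail) = 0.00476
At α=0.05: p < α → reject H₀

reject H₀: yes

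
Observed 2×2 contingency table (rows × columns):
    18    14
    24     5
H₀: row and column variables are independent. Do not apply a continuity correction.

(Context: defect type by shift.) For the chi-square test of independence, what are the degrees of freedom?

degrees of freedom = 1

df = (r−1)(c−1) = (2−1)·(2−1) = 1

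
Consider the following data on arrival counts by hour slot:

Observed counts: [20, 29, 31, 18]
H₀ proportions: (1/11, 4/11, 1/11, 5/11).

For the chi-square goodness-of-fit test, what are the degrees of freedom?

degrees of freedom = 3

df = k − 1 = 4 − 1 = 3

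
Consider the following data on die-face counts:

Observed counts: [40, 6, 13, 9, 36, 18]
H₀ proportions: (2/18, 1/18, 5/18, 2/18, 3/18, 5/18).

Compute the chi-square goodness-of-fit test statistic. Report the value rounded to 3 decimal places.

test statistic = 85.605

n = 122; E_i = n·p_i = [13.56, 6.78, 33.89, 13.56, 20.33, 33.89]
χ² = (40−13.56)²/13.56 + (6−6.78)²/6.78 + (13−33.89)²/33.89 + (9−13.56)²/13.56 + (36−20.33)²/20.33 + (18−33.89)²/33.89 = 85.6049
df = 5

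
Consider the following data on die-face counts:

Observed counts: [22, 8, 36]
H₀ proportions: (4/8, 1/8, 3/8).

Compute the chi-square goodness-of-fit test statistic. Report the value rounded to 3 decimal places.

n = 66; E_i = n·p_i = [33.00, 8.25, 24.75]
χ² = (22−33.00)²/33.00 + (8−8.25)²/8.25 + (36−24.75)²/24.75 = 8.7879
df = 2

test statistic = 8.788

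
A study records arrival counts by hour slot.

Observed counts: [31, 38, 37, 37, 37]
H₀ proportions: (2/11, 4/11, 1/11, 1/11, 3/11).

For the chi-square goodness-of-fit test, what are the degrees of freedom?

degrees of freedom = 4

df = k − 1 = 5 − 1 = 4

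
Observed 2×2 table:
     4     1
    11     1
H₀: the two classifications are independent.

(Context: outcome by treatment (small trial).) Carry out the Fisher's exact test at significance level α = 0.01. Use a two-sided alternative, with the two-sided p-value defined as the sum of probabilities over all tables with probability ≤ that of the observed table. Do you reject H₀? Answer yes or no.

Margins: r₁=5, r₂=12, c₁=15, c₂=2, n=17
p_obs = C(5,4)·C(12,11)/C(17,15); sum pmf over tables with pmf ≤ p_obs
p-value (two-sided) = 0.51471
At α=0.01: p ≥ α → fail to reject H₀

reject H₀: no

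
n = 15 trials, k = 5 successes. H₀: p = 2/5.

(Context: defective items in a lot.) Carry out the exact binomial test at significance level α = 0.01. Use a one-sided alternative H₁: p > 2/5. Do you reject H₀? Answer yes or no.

reject H₀: no

Exact binomial: n=15, k=5, p₀=2/5=0.4000
P(X≥5) from Σ C(n,i)·p₀^i·(1−p₀)^(n−i)
p-value (one-sided, H₁ greater) = 0.78272
At α=0.01: p ≥ α → fail to reject H₀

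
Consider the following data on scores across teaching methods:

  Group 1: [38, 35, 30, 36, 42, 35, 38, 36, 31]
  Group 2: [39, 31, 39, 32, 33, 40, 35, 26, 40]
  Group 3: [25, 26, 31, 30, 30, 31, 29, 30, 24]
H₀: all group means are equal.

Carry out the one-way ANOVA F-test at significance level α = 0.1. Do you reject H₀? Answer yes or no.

reject H₀: yes

Group means [35.67, 35.00, 28.44], grand mean 33.037
SSB = Σnᵢ(x̄ᵢ−x̄)² = 286.741; SSW = ΣΣ(x−x̄ᵢ)² = 356.222
MSB = 286.741/2 = 143.3704; MSW = 356.222/24 = 14.8426
F = MSB/MSW = 9.6594
df = (2, 24)
p-value (upper-tail) = 0.00084
At α=0.1: p < α → reject H₀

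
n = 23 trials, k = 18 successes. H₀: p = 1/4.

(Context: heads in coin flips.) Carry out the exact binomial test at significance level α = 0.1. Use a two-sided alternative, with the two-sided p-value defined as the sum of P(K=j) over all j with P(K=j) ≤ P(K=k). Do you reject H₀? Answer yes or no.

reject H₀: yes

Exact binomial: n=23, k=18, p₀=1/4=0.2500
P(X=j) = C(n,j)·p₀^j·(1−p₀)^(n−j); p = Σ P(X=j) over j with P(X=j) ≤ P(X=18)
p-value (two-sided) = 0.00000
At α=0.1: p < α → reject H₀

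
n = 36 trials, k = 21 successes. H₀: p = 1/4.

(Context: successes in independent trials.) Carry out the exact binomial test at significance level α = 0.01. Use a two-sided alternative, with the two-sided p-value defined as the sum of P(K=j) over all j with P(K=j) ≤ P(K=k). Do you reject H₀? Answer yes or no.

Exact binomial: n=36, k=21, p₀=1/4=0.2500
P(X=j) = C(n,j)·p₀^j·(1−p₀)^(n−j); p = Σ P(X=j) over j with P(X=j) ≤ P(X=21)
p-value (two-sided) = 0.00002
At α=0.01: p < α → reject H₀

reject H₀: yes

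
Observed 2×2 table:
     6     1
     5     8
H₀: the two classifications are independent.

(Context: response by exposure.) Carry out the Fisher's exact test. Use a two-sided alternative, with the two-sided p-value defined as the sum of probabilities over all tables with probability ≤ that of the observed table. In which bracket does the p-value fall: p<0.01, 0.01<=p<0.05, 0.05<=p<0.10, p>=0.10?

p-value bracket: 0.05<=p<0.10

Margins: r₁=7, r₂=13, c₁=11, c₂=9, n=20
p_obs = C(7,6)·C(13,5)/C(20,11); sum pmf over tables with pmf ≤ p_obs
p-value (two-sided) = 0.07028
→ bracket: 0.05<=p<0.10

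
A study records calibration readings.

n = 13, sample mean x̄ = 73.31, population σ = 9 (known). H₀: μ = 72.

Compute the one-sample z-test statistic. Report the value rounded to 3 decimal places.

SE = σ/√n = 9/√13 = 2.4962
z = (x̄−μ₀)/SE = (73.31−72)/2.4962 = 0.5248

test statistic = 0.525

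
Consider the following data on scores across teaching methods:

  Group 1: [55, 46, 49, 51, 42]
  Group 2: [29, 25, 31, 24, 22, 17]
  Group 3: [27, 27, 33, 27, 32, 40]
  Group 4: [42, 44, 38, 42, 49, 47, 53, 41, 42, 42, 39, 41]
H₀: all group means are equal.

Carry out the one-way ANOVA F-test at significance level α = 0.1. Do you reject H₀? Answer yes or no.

reject H₀: yes

Group means [48.60, 24.67, 31.00, 43.33], grand mean 37.828
SSB = Σnᵢ(x̄ᵢ−x̄)² = 2262.938; SSW = ΣΣ(x−x̄ᵢ)² = 561.200
MSB = 2262.938/3 = 754.3126; MSW = 561.200/25 = 22.4480
F = MSB/MSW = 33.6027
df = (3, 25)
p-value (upper-tail) = 0.00000
At α=0.1: p < α → reject H₀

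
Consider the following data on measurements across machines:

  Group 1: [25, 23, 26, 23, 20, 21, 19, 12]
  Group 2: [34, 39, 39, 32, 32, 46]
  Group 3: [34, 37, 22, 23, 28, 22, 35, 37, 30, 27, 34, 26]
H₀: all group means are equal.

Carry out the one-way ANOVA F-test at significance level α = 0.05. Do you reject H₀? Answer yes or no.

Group means [21.12, 37.00, 29.58], grand mean 28.692
SSB = Σnᵢ(x̄ᵢ−x̄)² = 881.747; SSW = ΣΣ(x−x̄ᵢ)² = 641.792
MSB = 881.747/2 = 440.8734; MSW = 641.792/23 = 27.9040
F = MSB/MSW = 15.7997
df = (2, 23)
p-value (upper-tail) = 0.00005
At α=0.05: p < α → reject H₀

reject H₀: yes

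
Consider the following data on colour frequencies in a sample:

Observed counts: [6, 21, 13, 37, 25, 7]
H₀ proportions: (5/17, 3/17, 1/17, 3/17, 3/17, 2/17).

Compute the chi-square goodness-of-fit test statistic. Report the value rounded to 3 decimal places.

test statistic = 48.892

n = 109; E_i = n·p_i = [32.06, 19.24, 6.41, 19.24, 19.24, 12.82]
χ² = (6−32.06)²/32.06 + (21−19.24)²/19.24 + (13−6.41)²/6.41 + (37−19.24)²/19.24 + (25−19.24)²/19.24 + (7−12.82)²/12.82 = 48.8920
df = 5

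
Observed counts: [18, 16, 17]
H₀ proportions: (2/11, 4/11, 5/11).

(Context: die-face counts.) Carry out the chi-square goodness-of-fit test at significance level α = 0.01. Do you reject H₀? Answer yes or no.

reject H₀: yes

n = 51; E_i = n·p_i = [9.27, 18.55, 23.18]
χ² = (18−9.27)²/9.27 + (16−18.55)²/18.55 + (17−23.18)²/23.18 = 10.2118
df = 2
p-value (upper-tail) = 0.00606
At α=0.01: p < α → reject H₀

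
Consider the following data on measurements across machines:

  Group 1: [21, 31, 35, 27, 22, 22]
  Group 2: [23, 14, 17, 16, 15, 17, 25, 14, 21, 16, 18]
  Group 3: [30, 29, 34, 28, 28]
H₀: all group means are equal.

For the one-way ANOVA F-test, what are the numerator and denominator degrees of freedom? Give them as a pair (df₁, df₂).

degrees of freedom = [2, 19]

k = 3 groups, N = 22 total
df = (k−1, N−k) = (3−1, 22−3) = (2, 19)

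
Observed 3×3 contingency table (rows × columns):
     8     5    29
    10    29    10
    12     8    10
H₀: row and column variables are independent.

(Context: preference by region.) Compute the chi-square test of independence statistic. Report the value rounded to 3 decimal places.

test statistic = 32.762

Row totals [42, 49, 30], col totals [30, 42, 49], n=121
χ² = (8−10.41)²/10.41 + (5−14.58)²/14.58 + (29−17.01)²/17.01 + (10−12.15)²/12.15 + (29−17.01)²/17.01 + (10−19.84)²/19.84 + (12−7.44)²/7.44 + (8−10.41)²/10.41 + (10−12.15)²/12.15 = 32.7622
df = 4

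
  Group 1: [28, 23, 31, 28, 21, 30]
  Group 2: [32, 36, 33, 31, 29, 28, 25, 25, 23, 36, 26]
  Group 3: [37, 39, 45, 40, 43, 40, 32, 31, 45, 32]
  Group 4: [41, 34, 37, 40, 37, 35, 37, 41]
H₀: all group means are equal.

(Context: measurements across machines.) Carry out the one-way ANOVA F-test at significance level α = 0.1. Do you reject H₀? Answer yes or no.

reject H₀: yes

Group means [26.83, 29.45, 38.40, 37.75], grand mean 33.457
SSB = Σnᵢ(x̄ᵢ−x̄)² = 831.225; SSW = ΣΣ(x−x̄ᵢ)² = 583.461
MSB = 831.225/3 = 277.0750; MSW = 583.461/31 = 18.8213
F = MSB/MSW = 14.7213
df = (3, 31)
p-value (upper-tail) = 0.00000
At α=0.1: p < α → reject H₀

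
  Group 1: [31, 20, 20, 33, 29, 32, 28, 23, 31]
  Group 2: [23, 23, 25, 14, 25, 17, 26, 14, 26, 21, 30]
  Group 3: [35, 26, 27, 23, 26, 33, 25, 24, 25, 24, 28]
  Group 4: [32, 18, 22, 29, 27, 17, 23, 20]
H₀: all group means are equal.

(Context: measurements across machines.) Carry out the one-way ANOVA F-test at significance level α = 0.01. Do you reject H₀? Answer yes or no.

Group means [27.44, 22.18, 26.91, 23.50], grand mean 25.000
SSB = Σnᵢ(x̄ᵢ−x̄)² = 199.232; SSW = ΣΣ(x−x̄ᵢ)² = 826.768
MSB = 199.232/3 = 66.4108; MSW = 826.768/35 = 23.6219
F = MSB/MSW = 2.8114
df = (3, 35)
p-value (upper-tail) = 0.05356
At α=0.01: p ≥ α → fail to reject H₀

reject H₀: no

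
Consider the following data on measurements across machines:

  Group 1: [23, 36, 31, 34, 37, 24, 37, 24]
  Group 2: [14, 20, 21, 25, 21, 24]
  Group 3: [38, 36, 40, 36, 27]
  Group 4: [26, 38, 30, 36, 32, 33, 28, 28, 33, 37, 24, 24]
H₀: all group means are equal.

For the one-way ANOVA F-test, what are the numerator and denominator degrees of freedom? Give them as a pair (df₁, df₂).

k = 4 groups, N = 31 total
df = (k−1, N−k) = (4−1, 31−4) = (3, 27)

degrees of freedom = [3, 27]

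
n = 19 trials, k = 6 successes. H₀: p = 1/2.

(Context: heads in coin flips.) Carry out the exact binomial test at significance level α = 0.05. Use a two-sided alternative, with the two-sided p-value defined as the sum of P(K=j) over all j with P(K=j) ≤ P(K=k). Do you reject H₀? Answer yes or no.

Exact binomial: n=19, k=6, p₀=1/2=0.5000
P(X=j) = C(n,j)·p₀^j·(1−p₀)^(n−j); p = Σ P(X=j) over j with P(X=j) ≤ P(X=6)
p-value (two-sided) = 0.16707
At α=0.05: p ≥ α → fail to reject H₀

reject H₀: no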